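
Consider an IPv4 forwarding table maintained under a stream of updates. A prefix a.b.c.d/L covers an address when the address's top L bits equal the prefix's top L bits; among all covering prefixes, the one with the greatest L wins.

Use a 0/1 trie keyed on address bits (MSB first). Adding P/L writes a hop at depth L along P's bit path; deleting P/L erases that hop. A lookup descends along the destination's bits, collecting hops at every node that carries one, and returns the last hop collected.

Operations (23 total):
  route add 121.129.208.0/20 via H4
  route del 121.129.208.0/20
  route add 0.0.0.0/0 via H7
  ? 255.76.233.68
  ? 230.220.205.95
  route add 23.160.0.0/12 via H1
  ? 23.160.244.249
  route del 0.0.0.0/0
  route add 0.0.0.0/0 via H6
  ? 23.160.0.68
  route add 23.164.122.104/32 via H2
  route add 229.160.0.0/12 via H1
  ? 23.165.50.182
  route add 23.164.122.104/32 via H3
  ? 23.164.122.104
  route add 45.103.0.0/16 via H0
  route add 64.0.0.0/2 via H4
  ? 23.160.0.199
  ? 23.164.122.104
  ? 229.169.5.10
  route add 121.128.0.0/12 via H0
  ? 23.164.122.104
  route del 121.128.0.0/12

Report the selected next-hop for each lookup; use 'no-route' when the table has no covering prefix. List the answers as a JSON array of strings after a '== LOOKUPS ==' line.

Apply in order:
  + 121.129.208.0/20 (H4) depth=20
  del 121.129.208.0/20 (clear depth 20)
  + 0.0.0.0/0 (H7) depth=0
  ? 255.76.233.68  path d0:H7  best=H7
  ? 230.220.205.95  path d0:H7  best=H7
  + 23.160.0.0/12 (H1) depth=12
  ? 23.160.244.249  path d0:H7→d1:-→d2:-→d3:-→d4:-→d5:-→d6:-→d7:-→d8:-→d9:-→d10:-→d11:-→d12:H1  best=H1
  del 0.0.0.0/0 (clear depth 0)
  + 0.0.0.0/0 (H6) depth=0
  ? 23.160.0.68  path d0:H6→d1:-→d2:-→d3:-→d4:-→d5:-→d6:-→d7:-→d8:-→d9:-→d10:-→d11:-→d12:H1  best=H1
  + 23.164.122.104/32 (H2) depth=32
  + 229.160.0.0/12 (H1) depth=12
  ? 23.165.50.182  path d0:H6→d1:-→d2:-→d3:-→d4:-→d5:-→d6:-→d7:-→d8:-→d9:-→d10:-→d11:-→d12:H1→d13:-→d14:-→d15:-  best=H1
  + 23.164.122.104/32 (H3) depth=32
  ? 23.164.122.104  path d0:H6→d1:-→d2:-→d3:-→d4:-→d5:-→d6:-→d7:-→d8:-→d9:-→d10:-→d11:-→d12:H1→d13:-→d14:-→d15:-→d16:-→d17:-→d18:-→d19:-→d20:-→d21:-→d22:-→d23:-→d24:-→d25:-→d26:-→d27:-→d28:-→d29:-→d30:-→d31:-→d32:H3  best=H3
  + 45.103.0.0/16 (H0) depth=16
  + 64.0.0.0/2 (H4) depth=2
  ? 23.160.0.199  path d0:H6→d1:-→d2:-→d3:-→d4:-→d5:-→d6:-→d7:-→d8:-→d9:-→d10:-→d11:-→d12:H1→d13:-  best=H1
  ? 23.164.122.104  path d0:H6→d1:-→d2:-→d3:-→d4:-→d5:-→d6:-→d7:-→d8:-→d9:-→d10:-→d11:-→d12:H1→d13:-→d14:-→d15:-→d16:-→d17:-→d18:-→d19:-→d20:-→d21:-→d22:-→d23:-→d24:-→d25:-→d26:-→d27:-→d28:-→d29:-→d30:-→d31:-→d32:H3  best=H3
  ? 229.169.5.10  path d0:H6→d1:-→d2:-→d3:-→d4:-→d5:-→d6:-→d7:-→d8:-→d9:-→d10:-→d11:-→d12:H1  best=H1
  + 121.128.0.0/12 (H0) depth=12
  ? 23.164.122.104  path d0:H6→d1:-→d2:-→d3:-→d4:-→d5:-→d6:-→d7:-→d8:-→d9:-→d10:-→d11:-→d12:H1→d13:-→d14:-→d15:-→d16:-→d17:-→d18:-→d19:-→d20:-→d21:-→d22:-→d23:-→d24:-→d25:-→d26:-→d27:-→d28:-→d29:-→d30:-→d31:-→d32:H3  best=H3
  del 121.128.0.0/12 (clear depth 12)

== LOOKUPS ==
["H7","H7","H1","H1","H1","H3","H1","H3","H1","H3"]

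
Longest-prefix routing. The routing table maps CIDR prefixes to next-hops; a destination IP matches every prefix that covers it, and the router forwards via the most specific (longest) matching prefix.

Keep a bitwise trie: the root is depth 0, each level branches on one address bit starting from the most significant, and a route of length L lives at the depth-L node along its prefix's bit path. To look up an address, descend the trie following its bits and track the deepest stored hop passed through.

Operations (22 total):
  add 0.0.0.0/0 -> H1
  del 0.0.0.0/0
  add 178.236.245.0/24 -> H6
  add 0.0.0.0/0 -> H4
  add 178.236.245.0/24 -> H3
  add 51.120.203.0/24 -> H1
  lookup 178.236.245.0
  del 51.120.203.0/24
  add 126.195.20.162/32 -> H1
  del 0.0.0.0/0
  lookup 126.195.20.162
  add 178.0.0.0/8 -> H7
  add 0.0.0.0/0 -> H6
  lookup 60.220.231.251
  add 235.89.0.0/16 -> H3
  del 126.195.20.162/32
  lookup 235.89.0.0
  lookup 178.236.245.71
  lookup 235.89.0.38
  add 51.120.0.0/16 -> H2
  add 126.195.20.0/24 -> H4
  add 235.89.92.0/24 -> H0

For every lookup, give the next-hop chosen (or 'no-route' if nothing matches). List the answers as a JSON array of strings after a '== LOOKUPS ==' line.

Trace:
  + 0.0.0.0/0 (H1) depth=0
  - 0.0.0.0/0 clear@0
  + 178.236.245.0/24 (H6) depth=24
  + 0.0.0.0/0 (H4) depth=0
  + 178.236.245.0/24 (H3) depth=24
  + 51.120.203.0/24 (H1) depth=24
  lookup 178.236.245.0: bits 101100101110110011110101 walk d0:H4→d1:-→d2:-→d3:-→d4:-→d5:-→d6:-→d7:-→d8:-→d9:-→d10:-→d11:-→d12:-→d13:-→d14:-→d15:-→d16:-→d17:-→d18:-→d19:-→d20:-→d21:-→d22:-→d23:-→d24:H3 -> H3
  - 51.120.203.0/24 clear@24
  + 126.195.20.162/32 (H1) depth=32
  - 0.0.0.0/0 clear@0
  lookup 126.195.20.162: bits 01111110110000110001010010100010 walk d0:-→d1:-→d2:-→d3:-→d4:-→d5:-→d6:-→d7:-→d8:-→d9:-→d10:-→d11:-→d12:-→d13:-→d14:-→d15:-→d16:-→d17:-→d18:-→d19:-→d20:-→d21:-→d22:-→d23:-→d24:-→d25:-→d26:-→d27:-→d28:-→d29:-→d30:-→d31:-→d32:H1 -> H1
  + 178.0.0.0/8 (H7) depth=8
  + 0.0.0.0/0 (H6) depth=0
  lookup 60.220.231.251: bits 0011 walk d0:H6→d1:-→d2:-→d3:-→d4:- -> H6
  + 235.89.0.0/16 (H3) depth=16
  - 126.195.20.162/32 clear@32
  lookup 235.89.0.0: bits 1110101101011001 walk d0:H6→d1:-→d2:-→d3:-→d4:-→d5:-→d6:-→d7:-→d8:-→d9:-→d10:-→d11:-→d12:-→d13:-→d14:-→d15:-→d16:H3 -> H3
  lookup 178.236.245.71: bits 101100101110110011110101 walk d0:H6→d1:-→d2:-→d3:-→d4:-→d5:-→d6:-→d7:-→d8:H7→d9:-→d10:-→d11:-→d12:-→d13:-→d14:-→d15:-→d16:-→d17:-→d18:-→d19:-→d20:-→d21:-→d22:-→d23:-→d24:H3 -> H3
  lookup 235.89.0.38: bits 1110101101011001 walk d0:H6→d1:-→d2:-→d3:-→d4:-→d5:-→d6:-→d7:-→d8:-→d9:-→d10:-→d11:-→d12:-→d13:-→d14:-→d15:-→d16:H3 -> H3
  + 51.120.0.0/16 (H2) depth=16
  + 126.195.20.0/24 (H4) depth=24
  + 235.89.92.0/24 (H0) depth=24

== LOOKUPS ==
["H3","H1","H6","H3","H3","H3"]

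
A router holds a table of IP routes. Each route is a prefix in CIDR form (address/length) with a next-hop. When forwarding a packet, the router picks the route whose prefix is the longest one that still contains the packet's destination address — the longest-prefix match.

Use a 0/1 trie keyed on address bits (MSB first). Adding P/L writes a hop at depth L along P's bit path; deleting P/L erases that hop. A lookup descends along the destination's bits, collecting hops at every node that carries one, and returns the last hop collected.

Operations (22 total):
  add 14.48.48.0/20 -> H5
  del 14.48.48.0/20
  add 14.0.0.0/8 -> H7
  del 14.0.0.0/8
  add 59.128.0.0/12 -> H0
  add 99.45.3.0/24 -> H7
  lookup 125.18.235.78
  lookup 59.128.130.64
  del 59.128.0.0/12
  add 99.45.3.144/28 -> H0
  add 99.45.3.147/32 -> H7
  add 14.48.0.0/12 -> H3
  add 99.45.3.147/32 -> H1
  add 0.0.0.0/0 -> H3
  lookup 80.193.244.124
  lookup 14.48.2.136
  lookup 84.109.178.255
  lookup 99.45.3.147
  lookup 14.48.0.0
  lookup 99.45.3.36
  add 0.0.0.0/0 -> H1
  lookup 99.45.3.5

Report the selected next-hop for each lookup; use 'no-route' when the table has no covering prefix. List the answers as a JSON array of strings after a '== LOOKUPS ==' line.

Process each operation:
  + 14.48.48.0/20 (H5) depth=20
  - 14.48.48.0/20 clear@20
  + 14.0.0.0/8 (H7) depth=8
  - 14.0.0.0/8 clear@8
  + 59.128.0.0/12 (H0) depth=12
  + 99.45.3.0/24 (H7) depth=24
  lookup 125.18.235.78: bits 011 walk d0:-→d1:-→d2:-→d3:- -> no-route
  lookup 59.128.130.64: bits 001110111000 walk d0:-→d1:-→d2:-→d3:-→d4:-→d5:-→d6:-→d7:-→d8:-→d9:-→d10:-→d11:-→d12:H0 -> H0
  - 59.128.0.0/12 clear@12
  + 99.45.3.144/28 (H0) depth=28
  + 99.45.3.147/32 (H7) depth=32
  + 14.48.0.0/12 (H3) depth=12
  + 99.45.3.147/32 (H1) depth=32
  + 0.0.0.0/0 (H3) depth=0
  lookup 80.193.244.124: bits 01 walk d0:H3→d1:-→d2:- -> H3
  lookup 14.48.2.136: bits 000011100011000000 walk d0:H3→d1:-→d2:-→d3:-→d4:-→d5:-→d6:-→d7:-→d8:-→d9:-→d10:-→d11:-→d12:H3→d13:-→d14:-→d15:-→d16:-→d17:-→d18:- -> H3
  lookup 84.109.178.255: bits 01 walk d0:H3→d1:-→d2:- -> H3
  lookup 99.45.3.147: bits 01100011001011010000001110010011 walk d0:H3→d1:-→d2:-→d3:-→d4:-→d5:-→d6:-→d7:-→d8:-→d9:-→d10:-→d11:-→d12:-→d13:-→d14:-→d15:-→d16:-→d17:-→d18:-→d19:-→d20:-→d21:-→d22:-→d23:-→d24:H7→d25:-→d26:-→d27:-→d28:H0→d29:-→d30:-→d31:-→d32:H1 -> H1
  lookup 14.48.0.0: bits 000011100011000000 walk d0:H3→d1:-→d2:-→d3:-→d4:-→d5:-→d6:-→d7:-→d8:-→d9:-→d10:-→d11:-→d12:H3→d13:-→d14:-→d15:-→d16:-→d17:-→d18:- -> H3
  lookup 99.45.3.36: bits 011000110010110100000011 walk d0:H3→d1:-→d2:-→d3:-→d4:-→d5:-→d6:-→d7:-→d8:-→d9:-→d10:-→d11:-→d12:-→d13:-→d14:-→d15:-→d16:-→d17:-→d18:-→d19:-→d20:-→d21:-→d22:-→d23:-→d24:H7 -> H7
  + 0.0.0.0/0 (H1) depth=0
  lookup 99.45.3.5: bits 011000110010110100000011 walk d0:H1→d1:-→d2:-→d3:-→d4:-→d5:-→d6:-→d7:-→d8:-→d9:-→d10:-→d11:-→d12:-→d13:-→d14:-→d15:-→d16:-→d17:-→d18:-→d19:-→d20:-→d21:-→d22:-→d23:-→d24:H7 -> H7

== LOOKUPS ==
["no-route","H0","H3","H3","H3","H1","H3","H7","H7"]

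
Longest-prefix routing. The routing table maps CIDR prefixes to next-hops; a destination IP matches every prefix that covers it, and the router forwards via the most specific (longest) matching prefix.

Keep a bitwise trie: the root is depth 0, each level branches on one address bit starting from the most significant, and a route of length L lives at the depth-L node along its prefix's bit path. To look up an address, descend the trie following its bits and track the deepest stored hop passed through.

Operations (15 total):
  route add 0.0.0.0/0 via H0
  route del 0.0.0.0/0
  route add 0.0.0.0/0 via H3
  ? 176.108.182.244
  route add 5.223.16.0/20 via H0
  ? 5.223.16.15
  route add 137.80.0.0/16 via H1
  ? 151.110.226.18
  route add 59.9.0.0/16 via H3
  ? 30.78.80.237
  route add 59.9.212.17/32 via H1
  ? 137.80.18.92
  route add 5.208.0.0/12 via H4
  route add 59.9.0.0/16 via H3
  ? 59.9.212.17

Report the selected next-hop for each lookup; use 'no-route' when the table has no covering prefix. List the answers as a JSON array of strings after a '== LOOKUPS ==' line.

Apply in order:
  add 0.0.0.0/0 -> H0 at depth 0
  del 0.0.0.0/0 (clear depth 0)
  add 0.0.0.0/0 -> H3 at depth 0
  Q 176.108.182.244: descend ε ; hops seen [H3] ; pick H3
  add 5.223.16.0/20 -> H0 at depth 20
  Q 5.223.16.15: descend 00000101110111110001 ; hops seen [H3,H0] ; pick H0
  add 137.80.0.0/16 -> H1 at depth 16
  Q 151.110.226.18: descend 100 ; hops seen [H3] ; pick H3
  add 59.9.0.0/16 -> H3 at depth 16
  Q 30.78.80.237: descend 000 ; hops seen [H3] ; pick H3
  add 59.9.212.17/32 -> H1 at depth 32
  Q 137.80.18.92: descend 1000100101010000 ; hops seen [H3,H1] ; pick H1
  add 5.208.0.0/12 -> H4 at depth 12
  add 59.9.0.0/16 -> H3 at depth 16
  Q 59.9.212.17: descend 00111011000010011101010000010001 ; hops seen [H3,H3,H1] ; pick H1

== LOOKUPS ==
["H3","H0","H3","H3","H1","H1"]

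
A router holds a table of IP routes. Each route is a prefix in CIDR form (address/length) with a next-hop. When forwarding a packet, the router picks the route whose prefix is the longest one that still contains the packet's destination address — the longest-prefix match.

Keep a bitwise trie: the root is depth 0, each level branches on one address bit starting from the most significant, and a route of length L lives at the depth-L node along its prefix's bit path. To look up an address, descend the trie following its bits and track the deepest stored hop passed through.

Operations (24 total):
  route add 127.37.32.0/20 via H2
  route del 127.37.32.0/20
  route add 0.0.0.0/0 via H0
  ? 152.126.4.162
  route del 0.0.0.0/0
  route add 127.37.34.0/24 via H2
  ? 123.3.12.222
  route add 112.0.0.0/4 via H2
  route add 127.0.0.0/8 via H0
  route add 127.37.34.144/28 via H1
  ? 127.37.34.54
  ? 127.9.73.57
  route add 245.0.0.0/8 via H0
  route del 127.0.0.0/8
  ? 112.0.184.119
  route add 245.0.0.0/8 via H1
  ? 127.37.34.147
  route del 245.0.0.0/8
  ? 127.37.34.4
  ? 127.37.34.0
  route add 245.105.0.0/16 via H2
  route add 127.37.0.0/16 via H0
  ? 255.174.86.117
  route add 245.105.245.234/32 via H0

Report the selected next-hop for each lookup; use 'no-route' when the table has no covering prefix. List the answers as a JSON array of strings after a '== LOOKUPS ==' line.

Trace:
  add 127.37.32.0/20 -> H2 at depth 20
  - 127.37.32.0/20 clear@20
  add 0.0.0.0/0 -> H0 at depth 0
  ? 152.126.4.162  path d0:H0  best=H0
  - 0.0.0.0/0 clear@0
  add 127.37.34.0/24 -> H2 at depth 24
  ? 123.3.12.222  path d0:-→d1:-→d2:-→d3:-→d4:-→d5:-  best=no-route
  add 112.0.0.0/4 -> H2 at depth 4
  add 127.0.0.0/8 -> H0 at depth 8
  add 127.37.34.144/28 -> H1 at depth 28
  ? 127.37.34.54  path d0:-→d1:-→d2:-→d3:-→d4:H2→d5:-→d6:-→d7:-→d8:H0→d9:-→d10:-→d11:-→d12:-→d13:-→d14:-→d15:-→d16:-→d17:-→d18:-→d19:-→d20:-→d21:-→d22:-→d23:-→d24:H2  best=H2
  ? 127.9.73.57  path d0:-→d1:-→d2:-→d3:-→d4:H2→d5:-→d6:-→d7:-→d8:H0→d9:-→d10:-  best=H0
  add 245.0.0.0/8 -> H0 at depth 8
  - 127.0.0.0/8 clear@8
  ? 112.0.184.119  path d0:-→d1:-→d2:-→d3:-→d4:H2  best=H2
  add 245.0.0.0/8 -> H1 at depth 8
  ? 127.37.34.147  path d0:-→d1:-→d2:-→d3:-→d4:H2→d5:-→d6:-→d7:-→d8:-→d9:-→d10:-→d11:-→d12:-→d13:-→d14:-→d15:-→d16:-→d17:-→d18:-→d19:-→d20:-→d21:-→d22:-→d23:-→d24:H2→d25:-→d26:-→d27:-→d28:H1  best=H1
  - 245.0.0.0/8 clear@8
  ? 127.37.34.4  path d0:-→d1:-→d2:-→d3:-→d4:H2→d5:-→d6:-→d7:-→d8:-→d9:-→d10:-→d11:-→d12:-→d13:-→d14:-→d15:-→d16:-→d17:-→d18:-→d19:-→d20:-→d21:-→d22:-→d23:-→d24:H2  best=H2
  ? 127.37.34.0  path d0:-→d1:-→d2:-→d3:-→d4:H2→d5:-→d6:-→d7:-→d8:-→d9:-→d10:-→d11:-→d12:-→d13:-→d14:-→d15:-→d16:-→d17:-→d18:-→d19:-→d20:-→d21:-→d22:-→d23:-→d24:H2  best=H2
  add 245.105.0.0/16 -> H2 at depth 16
  add 127.37.0.0/16 -> H0 at depth 16
  ? 255.174.86.117  path d0:-→d1:-→d2:-→d3:-→d4:-  best=no-route
  add 245.105.245.234/32 -> H0 at depth 32

== LOOKUPS ==
["H0","no-route","H2","H0","H2","H1","H2","H2","no-route"]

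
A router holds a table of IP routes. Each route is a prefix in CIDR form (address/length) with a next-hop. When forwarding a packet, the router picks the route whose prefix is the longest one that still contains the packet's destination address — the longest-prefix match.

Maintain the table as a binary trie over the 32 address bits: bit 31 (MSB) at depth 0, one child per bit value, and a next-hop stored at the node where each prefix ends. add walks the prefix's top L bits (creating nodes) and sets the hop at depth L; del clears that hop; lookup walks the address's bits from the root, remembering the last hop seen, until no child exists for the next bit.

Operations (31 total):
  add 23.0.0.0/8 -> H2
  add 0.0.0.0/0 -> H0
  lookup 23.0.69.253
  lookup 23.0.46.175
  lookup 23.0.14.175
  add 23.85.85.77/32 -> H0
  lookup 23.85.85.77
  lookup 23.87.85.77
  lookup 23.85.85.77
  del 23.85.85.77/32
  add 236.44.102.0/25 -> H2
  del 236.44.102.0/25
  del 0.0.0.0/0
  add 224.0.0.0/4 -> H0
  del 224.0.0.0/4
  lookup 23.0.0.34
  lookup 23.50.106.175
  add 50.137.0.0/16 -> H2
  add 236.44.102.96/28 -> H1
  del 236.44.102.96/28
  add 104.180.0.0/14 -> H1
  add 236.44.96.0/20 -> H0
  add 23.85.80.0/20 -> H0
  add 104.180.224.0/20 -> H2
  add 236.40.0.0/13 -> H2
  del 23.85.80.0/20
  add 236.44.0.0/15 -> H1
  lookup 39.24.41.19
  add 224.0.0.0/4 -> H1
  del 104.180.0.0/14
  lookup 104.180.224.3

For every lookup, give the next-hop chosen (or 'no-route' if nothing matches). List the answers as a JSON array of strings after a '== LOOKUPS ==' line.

Apply in order:
  + 23.0.0.0/8 (H2) depth=8
  + 0.0.0.0/0 (H0) depth=0
  Q 23.0.69.253: descend 00010111 ; hops seen [H0,H2] ; pick H2
  Q 23.0.46.175: descend 00010111 ; hops seen [H0,H2] ; pick H2
  Q 23.0.14.175: descend 00010111 ; hops seen [H0,H2] ; pick H2
  + 23.85.85.77/32 (H0) depth=32
  Q 23.85.85.77: descend 00010111010101010101010101001101 ; hops seen [H0,H2,H0] ; pick H0
  Q 23.87.85.77: descend 00010111010101 ; hops seen [H0,H2] ; pick H2
  Q 23.85.85.77: descend 00010111010101010101010101001101 ; hops seen [H0,H2,H0] ; pick H0
  del 23.85.85.77/32 (clear depth 32)
  + 236.44.102.0/25 (H2) depth=25
  del 236.44.102.0/25 (clear depth 25)
  del 0.0.0.0/0 (clear depth 0)
  + 224.0.0.0/4 (H0) depth=4
  del 224.0.0.0/4 (clear depth 4)
  Q 23.0.0.34: descend 000101110 ; hops seen [H2] ; pick H2
  Q 23.50.106.175: descend 000101110 ; hops seen [H2] ; pick H2
  + 50.137.0.0/16 (H2) depth=16
  + 236.44.102.96/28 (H1) depth=28
  del 236.44.102.96/28 (clear depth 28)
  + 104.180.0.0/14 (H1) depth=14
  + 236.44.96.0/20 (H0) depth=20
  + 23.85.80.0/20 (H0) depth=20
  + 104.180.224.0/20 (H2) depth=20
  + 236.40.0.0/13 (H2) depth=13
  del 23.85.80.0/20 (clear depth 20)
  + 236.44.0.0/15 (H1) depth=15
  Q 39.24.41.19: descend 001 ; hops seen [∅] ; pick no-route
  + 224.0.0.0/4 (H1) depth=4
  del 104.180.0.0/14 (clear depth 14)
  Q 104.180.224.3: descend 01101000101101001110 ; hops seen [H2] ; pick H2

== LOOKUPS ==
["H2","H2","H2","H0","H2","H0","H2","H2","no-route","H2"]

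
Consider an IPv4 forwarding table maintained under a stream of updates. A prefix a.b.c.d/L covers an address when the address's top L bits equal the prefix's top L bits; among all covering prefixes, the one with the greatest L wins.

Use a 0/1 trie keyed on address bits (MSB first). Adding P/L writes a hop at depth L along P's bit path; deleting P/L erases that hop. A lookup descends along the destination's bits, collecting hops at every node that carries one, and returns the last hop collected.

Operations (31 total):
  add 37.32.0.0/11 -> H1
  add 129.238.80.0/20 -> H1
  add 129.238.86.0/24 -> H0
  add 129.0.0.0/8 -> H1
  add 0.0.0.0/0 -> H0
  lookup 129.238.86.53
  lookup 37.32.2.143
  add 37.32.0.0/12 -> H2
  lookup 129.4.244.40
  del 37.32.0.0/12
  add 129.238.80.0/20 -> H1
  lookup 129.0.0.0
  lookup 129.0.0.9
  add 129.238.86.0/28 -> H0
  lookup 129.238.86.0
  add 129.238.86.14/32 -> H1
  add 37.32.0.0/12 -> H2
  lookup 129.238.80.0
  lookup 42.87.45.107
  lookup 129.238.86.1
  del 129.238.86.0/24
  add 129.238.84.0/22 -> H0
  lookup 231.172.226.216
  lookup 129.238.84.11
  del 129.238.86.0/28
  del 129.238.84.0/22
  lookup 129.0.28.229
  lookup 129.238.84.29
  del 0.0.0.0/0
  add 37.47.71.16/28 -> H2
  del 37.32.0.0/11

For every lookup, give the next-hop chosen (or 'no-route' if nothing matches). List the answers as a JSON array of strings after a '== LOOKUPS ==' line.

Apply in order:
  + 37.32.0.0/11 (H1) depth=11
  + 129.238.80.0/20 (H1) depth=20
  + 129.238.86.0/24 (H0) depth=24
  + 129.0.0.0/8 (H1) depth=8
  + 0.0.0.0/0 (H0) depth=0
  Q 129.238.86.53: descend 100000011110111001010110 ; hops seen [H0,H1,H1,H0] ; pick H0
  Q 37.32.2.143: descend 00100101001 ; hops seen [H0,H1] ; pick H1
  + 37.32.0.0/12 (H2) depth=12
  Q 129.4.244.40: descend 10000001 ; hops seen [H0,H1] ; pick H1
  del 37.32.0.0/12 (clear depth 12)
  + 129.238.80.0/20 (H1) depth=20
  Q 129.0.0.0: descend 10000001 ; hops seen [H0,H1] ; pick H1
  Q 129.0.0.9: descend 10000001 ; hops seen [H0,H1] ; pick H1
  + 129.238.86.0/28 (H0) depth=28
  Q 129.238.86.0: descend 1000000111101110010101100000 ; hops seen [H0,H1,H1,H0,H0] ; pick H0
  + 129.238.86.14/32 (H1) depth=32
  + 37.32.0.0/12 (H2) depth=12
  Q 129.238.80.0: descend 100000011110111001010 ; hops seen [H0,H1,H1] ; pick H1
  Q 42.87.45.107: descend 0010 ; hops seen [H0] ; pick H0
  Q 129.238.86.1: descend 1000000111101110010101100000 ; hops seen [H0,H1,H1,H0,H0] ; pick H0
  del 129.238.86.0/24 (clear depth 24)
  + 129.238.84.0/22 (H0) depth=22
  Q 231.172.226.216: descend 1 ; hops seen [H0] ; pick H0
  Q 129.238.84.11: descend 1000000111101110010101 ; hops seen [H0,H1,H1,H0] ; pick H0
  del 129.238.86.0/28 (clear depth 28)
  del 129.238.84.0/22 (clear depth 22)
  Q 129.0.28.229: descend 10000001 ; hops seen [H0,H1] ; pick H1
  Q 129.238.84.29: descend 1000000111101110010101 ; hops seen [H0,H1,H1] ; pick H1
  del 0.0.0.0/0 (clear depth 0)
  + 37.47.71.16/28 (H2) depth=28
  del 37.32.0.0/11 (clear depth 11)

== LOOKUPS ==
["H0","H1","H1","H1","H1","H0","H1","H0","H0","H0","H0","H1","H1"]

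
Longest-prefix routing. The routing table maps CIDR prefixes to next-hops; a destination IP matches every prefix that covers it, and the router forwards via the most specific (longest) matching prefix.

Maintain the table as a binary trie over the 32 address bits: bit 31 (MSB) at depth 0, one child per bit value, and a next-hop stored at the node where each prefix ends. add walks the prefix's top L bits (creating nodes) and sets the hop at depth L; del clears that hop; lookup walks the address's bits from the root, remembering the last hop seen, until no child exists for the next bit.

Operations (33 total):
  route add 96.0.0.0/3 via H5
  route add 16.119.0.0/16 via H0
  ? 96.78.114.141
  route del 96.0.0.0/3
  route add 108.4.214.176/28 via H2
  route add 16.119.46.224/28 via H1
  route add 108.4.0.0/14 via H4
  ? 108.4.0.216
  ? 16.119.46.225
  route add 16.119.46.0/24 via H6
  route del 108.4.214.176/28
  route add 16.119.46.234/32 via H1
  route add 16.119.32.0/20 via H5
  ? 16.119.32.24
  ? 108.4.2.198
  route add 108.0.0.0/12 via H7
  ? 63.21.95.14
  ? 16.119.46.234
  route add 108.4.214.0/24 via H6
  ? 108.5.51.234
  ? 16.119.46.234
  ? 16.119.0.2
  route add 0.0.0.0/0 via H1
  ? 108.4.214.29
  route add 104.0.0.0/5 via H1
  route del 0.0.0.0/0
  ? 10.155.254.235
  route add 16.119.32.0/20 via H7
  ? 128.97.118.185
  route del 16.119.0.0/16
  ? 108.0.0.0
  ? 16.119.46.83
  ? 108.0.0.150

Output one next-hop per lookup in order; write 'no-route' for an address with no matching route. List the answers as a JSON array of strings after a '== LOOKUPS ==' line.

Trace:
  + 96.0.0.0/3 (H5) depth=3
  + 16.119.0.0/16 (H0) depth=16
  lookup 96.78.114.141: bits 011 walk d0:-→d1:-→d2:-→d3:H5 -> H5
  del 96.0.0.0/3 (clear depth 3)
  + 108.4.214.176/28 (H2) depth=28
  + 16.119.46.224/28 (H1) depth=28
  + 108.4.0.0/14 (H4) depth=14
  lookup 108.4.0.216: bits 0110110000000100 walk d0:-→d1:-→d2:-→d3:-→d4:-→d5:-→d6:-→d7:-→d8:-→d9:-→d10:-→d11:-→d12:-→d13:-→d14:H4→d15:-→d16:- -> H4
  lookup 16.119.46.225: bits 0001000001110111001011101110 walk d0:-→d1:-→d2:-→d3:-→d4:-→d5:-→d6:-→d7:-→d8:-→d9:-→d10:-→d11:-→d12:-→d13:-→d14:-→d15:-→d16:H0→d17:-→d18:-→d19:-→d20:-→d21:-→d22:-→d23:-→d24:-→d25:-→d26:-→d27:-→d28:H1 -> H1
  + 16.119.46.0/24 (H6) depth=24
  del 108.4.214.176/28 (clear depth 28)
  + 16.119.46.234/32 (H1) depth=32
  + 16.119.32.0/20 (H5) depth=20
  lookup 16.119.32.24: bits 00010000011101110010 walk d0:-→d1:-→d2:-→d3:-→d4:-→d5:-→d6:-→d7:-→d8:-→d9:-→d10:-→d11:-→d12:-→d13:-→d14:-→d15:-→d16:H0→d17:-→d18:-→d19:-→d20:H5 -> H5
  lookup 108.4.2.198: bits 0110110000000100 walk d0:-→d1:-→d2:-→d3:-→d4:-→d5:-→d6:-→d7:-→d8:-→d9:-→d10:-→d11:-→d12:-→d13:-→d14:H4→d15:-→d16:- -> H4
  + 108.0.0.0/12 (H7) depth=12
  lookup 63.21.95.14: bits 00 walk d0:-→d1:-→d2:- -> no-route
  lookup 16.119.46.234: bits 00010000011101110010111011101010 walk d0:-→d1:-→d2:-→d3:-→d4:-→d5:-→d6:-→d7:-→d8:-→d9:-→d10:-→d11:-→d12:-→d13:-→d14:-→d15:-→d16:H0→d17:-→d18:-→d19:-→d20:H5→d21:-→d22:-→d23:-→d24:H6→d25:-→d26:-→d27:-→d28:H1→d29:-→d30:-→d31:-→d32:H1 -> H1
  + 108.4.214.0/24 (H6) depth=24
  lookup 108.5.51.234: bits 011011000000010 walk d0:-→d1:-→d2:-→d3:-→d4:-→d5:-→d6:-→d7:-→d8:-→d9:-→d10:-→d11:-→d12:H7→d13:-→d14:H4→d15:- -> H4
  lookup 16.119.46.234: bits 00010000011101110010111011101010 walk d0:-→d1:-→d2:-→d3:-→d4:-→d5:-→d6:-→d7:-→d8:-→d9:-→d10:-→d11:-→d12:-→d13:-→d14:-→d15:-→d16:H0→d17:-→d18:-→d19:-→d20:H5→d21:-→d22:-→d23:-→d24:H6→d25:-→d26:-→d27:-→d28:H1→d29:-→d30:-→d31:-→d32:H1 -> H1
  lookup 16.119.0.2: bits 000100000111011100 walk d0:-→d1:-→d2:-→d3:-→d4:-→d5:-→d6:-→d7:-→d8:-→d9:-→d10:-→d11:-→d12:-→d13:-→d14:-→d15:-→d16:H0→d17:-→d18:- -> H0
  + 0.0.0.0/0 (H1) depth=0
  lookup 108.4.214.29: bits 011011000000010011010110 walk d0:H1→d1:-→d2:-→d3:-→d4:-→d5:-→d6:-→d7:-→d8:-→d9:-→d10:-→d11:-→d12:H7→d13:-→d14:H4→d15:-→d16:-→d17:-→d18:-→d19:-→d20:-→d21:-→d22:-→d23:-→d24:H6 -> H6
  + 104.0.0.0/5 (H1) depth=5
  del 0.0.0.0/0 (clear depth 0)
  lookup 10.155.254.235: bits 000 walk d0:-→d1:-→d2:-→d3:- -> no-route
  + 16.119.32.0/20 (H7) depth=20
  lookup 128.97.118.185: bits ε walk d0:- -> no-route
  del 16.119.0.0/16 (clear depth 16)
  lookup 108.0.0.0: bits 0110110000000 walk d0:-→d1:-→d2:-→d3:-→d4:-→d5:H1→d6:-→d7:-→d8:-→d9:-→d10:-→d11:-→d12:H7→d13:- -> H7
  lookup 16.119.46.83: bits 000100000111011100101110 walk d0:-→d1:-→d2:-→d3:-→d4:-→d5:-→d6:-→d7:-→d8:-→d9:-→d10:-→d11:-→d12:-→d13:-→d14:-→d15:-→d16:-→d17:-→d18:-→d19:-→d20:H7→d21:-→d22:-→d23:-→d24:H6 -> H6
  lookup 108.0.0.150: bits 0110110000000 walk d0:-→d1:-→d2:-→d3:-→d4:-→d5:H1→d6:-→d7:-→d8:-→d9:-→d10:-→d11:-→d12:H7→d13:- -> H7

== LOOKUPS ==
["H5","H4","H1","H5","H4","no-route","H1","H4","H1","H0","H6","no-route","no-route","H7","H6","H7"]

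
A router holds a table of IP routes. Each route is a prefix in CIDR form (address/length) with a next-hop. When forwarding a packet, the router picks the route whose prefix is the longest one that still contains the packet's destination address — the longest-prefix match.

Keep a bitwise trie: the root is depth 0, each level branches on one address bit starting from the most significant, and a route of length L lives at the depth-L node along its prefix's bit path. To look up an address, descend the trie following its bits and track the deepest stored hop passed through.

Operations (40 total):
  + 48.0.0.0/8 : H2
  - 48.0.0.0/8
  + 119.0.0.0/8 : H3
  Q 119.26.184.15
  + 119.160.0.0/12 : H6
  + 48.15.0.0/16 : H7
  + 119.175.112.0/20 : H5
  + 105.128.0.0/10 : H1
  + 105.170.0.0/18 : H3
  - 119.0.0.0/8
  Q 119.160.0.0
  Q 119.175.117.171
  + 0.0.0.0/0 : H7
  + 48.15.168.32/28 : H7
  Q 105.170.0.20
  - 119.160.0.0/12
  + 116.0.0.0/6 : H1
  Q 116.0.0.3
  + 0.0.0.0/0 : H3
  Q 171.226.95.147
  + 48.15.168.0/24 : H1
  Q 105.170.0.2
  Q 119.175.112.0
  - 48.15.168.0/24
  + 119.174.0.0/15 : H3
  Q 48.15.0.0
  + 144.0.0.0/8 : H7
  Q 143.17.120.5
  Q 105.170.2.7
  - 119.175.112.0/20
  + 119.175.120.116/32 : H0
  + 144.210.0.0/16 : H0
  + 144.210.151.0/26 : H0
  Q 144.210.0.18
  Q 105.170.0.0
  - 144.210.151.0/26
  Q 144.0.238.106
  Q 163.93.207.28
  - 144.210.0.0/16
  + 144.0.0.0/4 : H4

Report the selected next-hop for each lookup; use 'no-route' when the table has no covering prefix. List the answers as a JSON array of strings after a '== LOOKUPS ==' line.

Process each operation:
  add 48.0.0.0/8 -> H2 at depth 8
  - 48.0.0.0/8 clear@8
  add 119.0.0.0/8 -> H3 at depth 8
  Q 119.26.184.15: descend 01110111 ; hops seen [H3] ; pick H3
  add 119.160.0.0/12 -> H6 at depth 12
  add 48.15.0.0/16 -> H7 at depth 16
  add 119.175.112.0/20 -> H5 at depth 20
  add 105.128.0.0/10 -> H1 at depth 10
  add 105.170.0.0/18 -> H3 at depth 18
  - 119.0.0.0/8 clear@8
  Q 119.160.0.0: descend 011101111010 ; hops seen [H6] ; pick H6
  Q 119.175.117.171: descend 01110111101011110111 ; hops seen [H6,H5] ; pick H5
  add 0.0.0.0/0 -> H7 at depth 0
  add 48.15.168.32/28 -> H7 at depth 28
  Q 105.170.0.20: descend 011010011010101000 ; hops seen [H7,H1,H3] ; pick H3
  - 119.160.0.0/12 clear@12
  add 116.0.0.0/6 -> H1 at depth 6
  Q 116.0.0.3: descend 011101 ; hops seen [H7,H1] ; pick H1
  add 0.0.0.0/0 -> H3 at depth 0
  Q 171.226.95.147: descend ε ; hops seen [H3] ; pick H3
  add 48.15.168.0/24 -> H1 at depth 24
  Q 105.170.0.2: descend 011010011010101000 ; hops seen [H3,H1,H3] ; pick H3
  Q 119.175.112.0: descend 01110111101011110111 ; hops seen [H3,H1,H5] ; pick H5
  - 48.15.168.0/24 clear@24
  add 119.174.0.0/15 -> H3 at depth 15
  Q 48.15.0.0: descend 0011000000001111 ; hops seen [H3,H7] ; pick H7
  add 144.0.0.0/8 -> H7 at depth 8
  Q 143.17.120.5: descend 100 ; hops seen [H3] ; pick H3
  Q 105.170.2.7: descend 011010011010101000 ; hops seen [H3,H1,H3] ; pick H3
  - 119.175.112.0/20 clear@20
  add 119.175.120.116/32 -> H0 at depth 32
  add 144.210.0.0/16 -> H0 at depth 16
  add 144.210.151.0/26 -> H0 at depth 26
  Q 144.210.0.18: descend 1001000011010010 ; hops seen [H3,H7,H0] ; pick H0
  Q 105.170.0.0: descend 011010011010101000 ; hops seen [H3,H1,H3] ; pick H3
  - 144.210.151.0/26 clear@26
  Q 144.0.238.106: descend 10010000 ; hops seen [H3,H7] ; pick H7
  Q 163.93.207.28: descend 10 ; hops seen [H3] ; pick H3
  - 144.210.0.0/16 clear@16
  add 144.0.0.0/4 -> H4 at depth 4

== LOOKUPS ==
["H3","H6","H5","H3","H1","H3","H3","H5","H7","H3","H3","H0","H3","H7","H3"]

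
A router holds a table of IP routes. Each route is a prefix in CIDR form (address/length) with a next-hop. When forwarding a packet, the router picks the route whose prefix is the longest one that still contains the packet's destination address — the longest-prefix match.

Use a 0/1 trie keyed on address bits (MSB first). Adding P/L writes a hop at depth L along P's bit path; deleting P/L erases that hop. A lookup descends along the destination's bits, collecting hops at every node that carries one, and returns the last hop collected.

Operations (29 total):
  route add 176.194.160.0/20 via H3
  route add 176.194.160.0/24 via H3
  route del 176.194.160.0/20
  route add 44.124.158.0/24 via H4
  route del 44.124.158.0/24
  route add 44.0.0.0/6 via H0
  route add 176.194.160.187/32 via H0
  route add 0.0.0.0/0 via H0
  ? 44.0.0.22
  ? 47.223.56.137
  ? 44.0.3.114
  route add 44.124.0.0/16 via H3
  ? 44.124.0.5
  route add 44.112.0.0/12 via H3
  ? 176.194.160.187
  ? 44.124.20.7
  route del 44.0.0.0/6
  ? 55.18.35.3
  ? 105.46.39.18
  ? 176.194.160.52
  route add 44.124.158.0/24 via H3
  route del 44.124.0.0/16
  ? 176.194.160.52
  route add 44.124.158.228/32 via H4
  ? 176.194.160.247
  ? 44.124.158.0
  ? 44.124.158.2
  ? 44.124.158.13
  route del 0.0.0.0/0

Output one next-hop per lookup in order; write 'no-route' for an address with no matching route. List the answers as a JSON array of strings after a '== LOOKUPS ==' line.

Apply in order:
  + 176.194.160.0/20 (H3) depth=20
  + 176.194.160.0/24 (H3) depth=24
  del 176.194.160.0/20 (clear depth 20)
  + 44.124.158.0/24 (H4) depth=24
  del 44.124.158.0/24 (clear depth 24)
  + 44.0.0.0/6 (H0) depth=6
  + 176.194.160.187/32 (H0) depth=32
  + 0.0.0.0/0 (H0) depth=0
  lookup 44.0.0.22: bits 001011000 walk d0:H0→d1:-→d2:-→d3:-→d4:-→d5:-→d6:H0→d7:-→d8:-→d9:- -> H0
  lookup 47.223.56.137: bits 001011 walk d0:H0→d1:-→d2:-→d3:-→d4:-→d5:-→d6:H0 -> H0
  lookup 44.0.3.114: bits 001011000 walk d0:H0→d1:-→d2:-→d3:-→d4:-→d5:-→d6:H0→d7:-→d8:-→d9:- -> H0
  + 44.124.0.0/16 (H3) depth=16
  lookup 44.124.0.5: bits 0010110001111100 walk d0:H0→d1:-→d2:-→d3:-→d4:-→d5:-→d6:H0→d7:-→d8:-→d9:-→d10:-→d11:-→d12:-→d13:-→d14:-→d15:-→d16:H3 -> H3
  + 44.112.0.0/12 (H3) depth=12
  lookup 176.194.160.187: bits 10110000110000101010000010111011 walk d0:H0→d1:-→d2:-→d3:-→d4:-→d5:-→d6:-→d7:-→d8:-→d9:-→d10:-→d11:-→d12:-→d13:-→d14:-→d15:-→d16:-→d17:-→d18:-→d19:-→d20:-→d21:-→d22:-→d23:-→d24:H3→d25:-→d26:-→d27:-→d28:-→d29:-→d30:-→d31:-→d32:H0 -> H0
  lookup 44.124.20.7: bits 0010110001111100 walk d0:H0→d1:-→d2:-→d3:-→d4:-→d5:-→d6:H0→d7:-→d8:-→d9:-→d10:-→d11:-→d12:H3→d13:-→d14:-→d15:-→d16:H3 -> H3
  del 44.0.0.0/6 (clear depth 6)
  lookup 55.18.35.3: bits 001 walk d0:H0→d1:-→d2:-→d3:- -> H0
  lookup 105.46.39.18: bits 0 walk d0:H0→d1:- -> H0
  lookup 176.194.160.52: bits 101100001100001010100000 walk d0:H0→d1:-→d2:-→d3:-→d4:-→d5:-→d6:-→d7:-→d8:-→d9:-→d10:-→d11:-→d12:-→d13:-→d14:-→d15:-→d16:-→d17:-→d18:-→d19:-→d20:-→d21:-→d22:-→d23:-→d24:H3 -> H3
  + 44.124.158.0/24 (H3) depth=24
  del 44.124.0.0/16 (clear depth 16)
  lookup 176.194.160.52: bits 101100001100001010100000 walk d0:H0→d1:-→d2:-→d3:-→d4:-→d5:-→d6:-→d7:-→d8:-→d9:-→d10:-→d11:-→d12:-→d13:-→d14:-→d15:-→d16:-→d17:-→d18:-→d19:-→d20:-→d21:-→d22:-→d23:-→d24:H3 -> H3
  + 44.124.158.228/32 (H4) depth=32
  lookup 176.194.160.247: bits 1011000011000010101000001 walk d0:H0→d1:-→d2:-→d3:-→d4:-→d5:-→d6:-→d7:-→d8:-→d9:-→d10:-→d11:-→d12:-→d13:-→d14:-→d15:-→d16:-→d17:-→d18:-→d19:-→d20:-→d21:-→d22:-→d23:-→d24:H3→d25:- -> H3
  lookup 44.124.158.0: bits 001011000111110010011110 walk d0:H0→d1:-→d2:-→d3:-→d4:-→d5:-→d6:-→d7:-→d8:-→d9:-→d10:-→d11:-→d12:H3→d13:-→d14:-→d15:-→d16:-→d17:-→d18:-→d19:-→d20:-→d21:-→d22:-→d23:-→d24:H3 -> H3
  lookup 44.124.158.2: bits 001011000111110010011110 walk d0:H0→d1:-→d2:-→d3:-→d4:-→d5:-→d6:-→d7:-→d8:-→d9:-→d10:-→d11:-→d12:H3→d13:-→d14:-→d15:-→d16:-→d17:-→d18:-→d19:-→d20:-→d21:-→d22:-→d23:-→d24:H3 -> H3
  lookup 44.124.158.13: bits 001011000111110010011110 walk d0:H0→d1:-→d2:-→d3:-→d4:-→d5:-→d6:-→d7:-→d8:-→d9:-→d10:-→d11:-→d12:H3→d13:-→d14:-→d15:-→d16:-→d17:-→d18:-→d19:-→d20:-→d21:-→d22:-→d23:-→d24:H3 -> H3
  del 0.0.0.0/0 (clear depth 0)

== LOOKUPS ==
["H0","H0","H0","H3","H0","H3","H0","H0","H3","H3","H3","H3","H3","H3"]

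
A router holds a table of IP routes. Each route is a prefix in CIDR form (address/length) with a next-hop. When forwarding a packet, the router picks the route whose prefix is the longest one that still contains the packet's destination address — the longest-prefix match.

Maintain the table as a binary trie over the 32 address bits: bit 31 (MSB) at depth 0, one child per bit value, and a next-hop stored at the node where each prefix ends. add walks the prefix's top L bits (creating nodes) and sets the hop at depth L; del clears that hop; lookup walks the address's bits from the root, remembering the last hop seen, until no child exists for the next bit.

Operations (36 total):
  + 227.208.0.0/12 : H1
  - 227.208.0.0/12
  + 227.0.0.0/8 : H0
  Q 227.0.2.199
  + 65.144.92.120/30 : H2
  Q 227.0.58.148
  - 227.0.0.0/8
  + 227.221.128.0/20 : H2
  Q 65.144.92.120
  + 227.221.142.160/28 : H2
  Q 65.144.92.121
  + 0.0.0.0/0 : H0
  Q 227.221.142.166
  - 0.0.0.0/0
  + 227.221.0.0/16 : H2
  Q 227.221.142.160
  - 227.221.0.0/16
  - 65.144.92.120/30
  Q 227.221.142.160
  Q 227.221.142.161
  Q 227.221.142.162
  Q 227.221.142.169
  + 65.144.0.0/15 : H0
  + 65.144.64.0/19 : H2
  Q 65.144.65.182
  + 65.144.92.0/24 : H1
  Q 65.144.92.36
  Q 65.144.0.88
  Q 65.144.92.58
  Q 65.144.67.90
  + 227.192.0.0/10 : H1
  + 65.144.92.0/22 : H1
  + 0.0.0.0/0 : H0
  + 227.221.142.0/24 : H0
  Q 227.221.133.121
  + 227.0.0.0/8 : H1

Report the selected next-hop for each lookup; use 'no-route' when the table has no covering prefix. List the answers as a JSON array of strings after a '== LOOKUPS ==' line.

Process each operation:
  + 227.208.0.0/12 (H1) depth=12
  - 227.208.0.0/12 clear@12
  + 227.0.0.0/8 (H0) depth=8
  ? 227.0.2.199  path d0:-→d1:-→d2:-→d3:-→d4:-→d5:-→d6:-→d7:-→d8:H0  best=H0
  + 65.144.92.120/30 (H2) depth=30
  ? 227.0.58.148  path d0:-→d1:-→d2:-→d3:-→d4:-→d5:-→d6:-→d7:-→d8:H0  best=H0
  - 227.0.0.0/8 clear@8
  + 227.221.128.0/20 (H2) depth=20
  ? 65.144.92.120  path d0:-→d1:-→d2:-→d3:-→d4:-→d5:-→d6:-→d7:-→d8:-→d9:-→d10:-→d11:-→d12:-→d13:-→d14:-→d15:-→d16:-→d17:-→d18:-→d19:-→d20:-→d21:-→d22:-→d23:-→d24:-→d25:-→d26:-→d27:-→d28:-→d29:-→d30:H2  best=H2
  + 227.221.142.160/28 (H2) depth=28
  ? 65.144.92.121  path d0:-→d1:-→d2:-→d3:-→d4:-→d5:-→d6:-→d7:-→d8:-→d9:-→d10:-→d11:-→d12:-→d13:-→d14:-→d15:-→d16:-→d17:-→d18:-→d19:-→d20:-→d21:-→d22:-→d23:-→d24:-→d25:-→d26:-→d27:-→d28:-→d29:-→d30:H2  best=H2
  + 0.0.0.0/0 (H0) depth=0
  ? 227.221.142.166  path d0:H0→d1:-→d2:-→d3:-→d4:-→d5:-→d6:-→d7:-→d8:-→d9:-→d10:-→d11:-→d12:-→d13:-→d14:-→d15:-→d16:-→d17:-→d18:-→d19:-→d20:H2→d21:-→d22:-→d23:-→d24:-→d25:-→d26:-→d27:-→d28:H2  best=H2
  - 0.0.0.0/0 clear@0
  + 227.221.0.0/16 (H2) depth=16
  ? 227.221.142.160  path d0:-→d1:-→d2:-→d3:-→d4:-→d5:-→d6:-→d7:-→d8:-→d9:-→d10:-→d11:-→d12:-→d13:-→d14:-→d15:-→d16:H2→d17:-→d18:-→d19:-→d20:H2→d21:-→d22:-→d23:-→d24:-→d25:-→d26:-→d27:-→d28:H2  best=H2
  - 227.221.0.0/16 clear@16
  - 65.144.92.120/30 clear@30
  ? 227.221.142.160  path d0:-→d1:-→d2:-→d3:-→d4:-→d5:-→d6:-→d7:-→d8:-→d9:-→d10:-→d11:-→d12:-→d13:-→d14:-→d15:-→d16:-→d17:-→d18:-→d19:-→d20:H2→d21:-→d22:-→d23:-→d24:-→d25:-→d26:-→d27:-→d28:H2  best=H2
  ? 227.221.142.161  path d0:-→d1:-→d2:-→d3:-→d4:-→d5:-→d6:-→d7:-→d8:-→d9:-→d10:-→d11:-→d12:-→d13:-→d14:-→d15:-→d16:-→d17:-→d18:-→d19:-→d20:H2→d21:-→d22:-→d23:-→d24:-→d25:-→d26:-→d27:-→d28:H2  best=H2
  ? 227.221.142.162  path d0:-→d1:-→d2:-→d3:-→d4:-→d5:-→d6:-→d7:-→d8:-→d9:-→d10:-→d11:-→d12:-→d13:-→d14:-→d15:-→d16:-→d17:-→d18:-→d19:-→d20:H2→d21:-→d22:-→d23:-→d24:-→d25:-→d26:-→d27:-→d28:H2  best=H2
  ? 227.221.142.169  path d0:-→d1:-→d2:-→d3:-→d4:-→d5:-→d6:-→d7:-→d8:-→d9:-→d10:-→d11:-→d12:-→d13:-→d14:-→d15:-→d16:-→d17:-→d18:-→d19:-→d20:H2→d21:-→d22:-→d23:-→d24:-→d25:-→d26:-→d27:-→d28:H2  best=H2
  + 65.144.0.0/15 (H0) depth=15
  + 65.144.64.0/19 (H2) depth=19
  ? 65.144.65.182  path d0:-→d1:-→d2:-→d3:-→d4:-→d5:-→d6:-→d7:-→d8:-→d9:-→d10:-→d11:-→d12:-→d13:-→d14:-→d15:H0→d16:-→d17:-→d18:-→d19:H2  best=H2
  + 65.144.92.0/24 (H1) depth=24
  ? 65.144.92.36  path d0:-→d1:-→d2:-→d3:-→d4:-→d5:-→d6:-→d7:-→d8:-→d9:-→d10:-→d11:-→d12:-→d13:-→d14:-→d15:H0→d16:-→d17:-→d18:-→d19:H2→d20:-→d21:-→d22:-→d23:-→d24:H1→d25:-  best=H1
  ? 65.144.0.88  path d0:-→d1:-→d2:-→d3:-→d4:-→d5:-→d6:-→d7:-→d8:-→d9:-→d10:-→d11:-→d12:-→d13:-→d14:-→d15:H0→d16:-→d17:-  best=H0
  ? 65.144.92.58  path d0:-→d1:-→d2:-→d3:-→d4:-→d5:-→d6:-→d7:-→d8:-→d9:-→d10:-→d11:-→d12:-→d13:-→d14:-→d15:H0→d16:-→d17:-→d18:-→d19:H2→d20:-→d21:-→d22:-→d23:-→d24:H1→d25:-  best=H1
  ? 65.144.67.90  path d0:-→d1:-→d2:-→d3:-→d4:-→d5:-→d6:-→d7:-→d8:-→d9:-→d10:-→d11:-→d12:-→d13:-→d14:-→d15:H0→d16:-→d17:-→d18:-→d19:H2  best=H2
  + 227.192.0.0/10 (H1) depth=10
  + 65.144.92.0/22 (H1) depth=22
  + 0.0.0.0/0 (H0) depth=0
  + 227.221.142.0/24 (H0) depth=24
  ? 227.221.133.121  path d0:H0→d1:-→d2:-→d3:-→d4:-→d5:-→d6:-→d7:-→d8:-→d9:-→d10:H1→d11:-→d12:-→d13:-→d14:-→d15:-→d16:-→d17:-→d18:-→d19:-→d20:H2  best=H2
  + 227.0.0.0/8 (H1) depth=8

== LOOKUPS ==
["H0","H0","H2","H2","H2","H2","H2","H2","H2","H2","H2","H1","H0","H1","H2","H2"]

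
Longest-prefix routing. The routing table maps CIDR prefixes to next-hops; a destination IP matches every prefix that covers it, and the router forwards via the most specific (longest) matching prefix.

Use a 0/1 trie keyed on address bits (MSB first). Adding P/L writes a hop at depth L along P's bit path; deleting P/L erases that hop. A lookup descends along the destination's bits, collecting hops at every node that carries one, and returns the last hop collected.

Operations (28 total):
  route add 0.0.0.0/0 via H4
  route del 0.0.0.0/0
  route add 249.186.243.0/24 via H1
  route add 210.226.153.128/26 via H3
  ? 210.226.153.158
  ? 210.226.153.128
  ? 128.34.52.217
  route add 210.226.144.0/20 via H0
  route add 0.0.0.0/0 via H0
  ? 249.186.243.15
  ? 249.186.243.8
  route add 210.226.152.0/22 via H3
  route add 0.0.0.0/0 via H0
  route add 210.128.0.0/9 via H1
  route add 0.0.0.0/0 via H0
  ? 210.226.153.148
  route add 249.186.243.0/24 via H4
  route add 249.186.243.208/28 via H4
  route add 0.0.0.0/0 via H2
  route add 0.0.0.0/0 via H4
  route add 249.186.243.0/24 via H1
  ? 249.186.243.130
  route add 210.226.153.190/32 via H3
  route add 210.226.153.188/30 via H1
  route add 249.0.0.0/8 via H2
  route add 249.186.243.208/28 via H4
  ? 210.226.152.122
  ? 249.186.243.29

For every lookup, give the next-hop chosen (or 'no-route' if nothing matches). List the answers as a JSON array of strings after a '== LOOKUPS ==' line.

Apply in order:
  add 0.0.0.0/0 -> H4 at depth 0
  - 0.0.0.0/0 clear@0
  add 249.186.243.0/24 -> H1 at depth 24
  add 210.226.153.128/26 -> H3 at depth 26
  ? 210.226.153.158  path d0:-→d1:-→d2:-→d3:-→d4:-→d5:-→d6:-→d7:-→d8:-→d9:-→d10:-→d11:-→d12:-→d13:-→d14:-→d15:-→d16:-→d17:-→d18:-→d19:-→d20:-→d21:-→d22:-→d23:-→d24:-→d25:-→d26:H3  best=H3
  ? 210.226.153.128  path d0:-→d1:-→d2:-→d3:-→d4:-→d5:-→d6:-→d7:-→d8:-→d9:-→d10:-→d11:-→d12:-→d13:-→d14:-→d15:-→d16:-→d17:-→d18:-→d19:-→d20:-→d21:-→d22:-→d23:-→d24:-→d25:-→d26:H3  best=H3
  ? 128.34.52.217  path d0:-→d1:-  best=no-route
  add 210.226.144.0/20 -> H0 at depth 20
  add 0.0.0.0/0 -> H0 at depth 0
  ? 249.186.243.15  path d0:H0→d1:-→d2:-→d3:-→d4:-→d5:-→d6:-→d7:-→d8:-→d9:-→d10:-→d11:-→d12:-→d13:-→d14:-→d15:-→d16:-→d17:-→d18:-→d19:-→d20:-→d21:-→d22:-→d23:-→d24:H1  best=H1
  ? 249.186.243.8  path d0:H0→d1:-→d2:-→d3:-→d4:-→d5:-→d6:-→d7:-→d8:-→d9:-→d10:-→d11:-→d12:-→d13:-→d14:-→d15:-→d16:-→d17:-→d18:-→d19:-→d20:-→d21:-→d22:-→d23:-→d24:H1  best=H1
  add 210.226.152.0/22 -> H3 at depth 22
  add 0.0.0.0/0 -> H0 at depth 0
  add 210.128.0.0/9 -> H1 at depth 9
  add 0.0.0.0/0 -> H0 at depth 0
  ? 210.226.153.148  path d0:H0→d1:-→d2:-→d3:-→d4:-→d5:-→d6:-→d7:-→d8:-→d9:H1→d10:-→d11:-→d12:-→d13:-→d14:-→d15:-→d16:-→d17:-→d18:-→d19:-→d20:H0→d21:-→d22:H3→d23:-→d24:-→d25:-→d26:H3  best=H3
  add 249.186.243.0/24 -> H4 at depth 24
  add 249.186.243.208/28 -> H4 at depth 28
  add 0.0.0.0/0 -> H2 at depth 0
  add 0.0.0.0/0 -> H4 at depth 0
  add 249.186.243.0/24 -> H1 at depth 24
  ? 249.186.243.130  path d0:H4→d1:-→d2:-→d3:-→d4:-→d5:-→d6:-→d7:-→d8:-→d9:-→d10:-→d11:-→d12:-→d13:-→d14:-→d15:-→d16:-→d17:-→d18:-→d19:-→d20:-→d21:-→d22:-→d23:-→d24:H1→d25:-  best=H1
  add 210.226.153.190/32 -> H3 at depth 32
  add 210.226.153.188/30 -> H1 at depth 30
  add 249.0.0.0/8 -> H2 at depth 8
  add 249.186.243.208/28 -> H4 at depth 28
  ? 210.226.152.122  path d0:H4→d1:-→d2:-→d3:-→d4:-→d5:-→d6:-→d7:-→d8:-→d9:H1→d10:-→d11:-→d12:-→d13:-→d14:-→d15:-→d16:-→d17:-→d18:-→d19:-→d20:H0→d21:-→d22:H3→d23:-  best=H3
  ? 249.186.243.29  path d0:H4→d1:-→d2:-→d3:-→d4:-→d5:-→d6:-→d7:-→d8:H2→d9:-→d10:-→d11:-→d12:-→d13:-→d14:-→d15:-→d16:-→d17:-→d18:-→d19:-→d20:-→d21:-→d22:-→d23:-→d24:H1  best=H1

== LOOKUPS ==
["H3","H3","no-route","H1","H1","H3","H1","H3","H1"]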